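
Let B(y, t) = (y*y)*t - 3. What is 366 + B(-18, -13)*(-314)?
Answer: 1323876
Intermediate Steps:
B(y, t) = -3 + t*y² (B(y, t) = y²*t - 3 = t*y² - 3 = -3 + t*y²)
366 + B(-18, -13)*(-314) = 366 + (-3 - 13*(-18)²)*(-314) = 366 + (-3 - 13*324)*(-314) = 366 + (-3 - 4212)*(-314) = 366 - 4215*(-314) = 366 + 1323510 = 1323876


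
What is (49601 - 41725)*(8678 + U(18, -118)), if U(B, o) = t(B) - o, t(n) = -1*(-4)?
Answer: 69308800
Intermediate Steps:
t(n) = 4
U(B, o) = 4 - o
(49601 - 41725)*(8678 + U(18, -118)) = (49601 - 41725)*(8678 + (4 - 1*(-118))) = 7876*(8678 + (4 + 118)) = 7876*(8678 + 122) = 7876*8800 = 69308800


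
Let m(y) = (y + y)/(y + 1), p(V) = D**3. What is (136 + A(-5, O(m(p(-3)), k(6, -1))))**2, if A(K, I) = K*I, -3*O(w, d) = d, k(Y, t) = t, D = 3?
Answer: 162409/9 ≈ 18045.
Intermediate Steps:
p(V) = 27 (p(V) = 3**3 = 27)
m(y) = 2*y/(1 + y) (m(y) = (2*y)/(1 + y) = 2*y/(1 + y))
O(w, d) = -d/3
A(K, I) = I*K
(136 + A(-5, O(m(p(-3)), k(6, -1))))**2 = (136 - 1/3*(-1)*(-5))**2 = (136 + (1/3)*(-5))**2 = (136 - 5/3)**2 = (403/3)**2 = 162409/9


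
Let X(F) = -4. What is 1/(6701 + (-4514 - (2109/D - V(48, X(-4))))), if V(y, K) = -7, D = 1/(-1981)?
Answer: 1/4180109 ≈ 2.3923e-7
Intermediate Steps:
D = -1/1981 ≈ -0.00050480
1/(6701 + (-4514 - (2109/D - V(48, X(-4))))) = 1/(6701 + (-4514 - (2109/(-1/1981) - 1*(-7)))) = 1/(6701 + (-4514 - (2109*(-1981) + 7))) = 1/(6701 + (-4514 - (-4177929 + 7))) = 1/(6701 + (-4514 - 1*(-4177922))) = 1/(6701 + (-4514 + 4177922)) = 1/(6701 + 4173408) = 1/4180109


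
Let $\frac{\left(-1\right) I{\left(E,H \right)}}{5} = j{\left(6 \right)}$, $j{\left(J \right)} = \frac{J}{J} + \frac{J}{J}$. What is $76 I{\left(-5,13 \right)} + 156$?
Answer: $-604$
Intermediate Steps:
$j{\left(J \right)} = 2$ ($j{\left(J \right)} = 1 + 1 = 2$)
$I{\left(E,H \right)} = -10$ ($I{\left(E,H \right)} = \left(-5\right) 2 = -10$)
$76 I{\left(-5,13 \right)} + 156 = 76 \left(-10\right) + 156 = -760 + 156 = -604$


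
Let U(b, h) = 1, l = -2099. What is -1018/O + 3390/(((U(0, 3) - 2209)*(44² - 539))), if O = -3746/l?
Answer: -549256597781/962901808 ≈ -570.42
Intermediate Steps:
O = 3746/2099 (O = -3746/(-2099) = -3746*(-1/2099) = 3746/2099 ≈ 1.7847)
-1018/O + 3390/(((U(0, 3) - 2209)*(44² - 539))) = -1018/3746/2099 + 3390/(((1 - 2209)*(44² - 539))) = -1018*2099/3746 + 3390/((-2208*(1936 - 539))) = -1068391/1873 + 3390/((-2208*1397)) = -1068391/1873 + 3390/(-3084576) = -1068391/1873 + 3390*(-1/3084576) = -1068391/1873 - 565/514096 = -549256597781/962901808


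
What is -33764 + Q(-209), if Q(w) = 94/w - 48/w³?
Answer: -308246770322/9129329 ≈ -33764.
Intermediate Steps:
Q(w) = -48/w³ + 94/w (Q(w) = 94/w - 48/w³ = -48/w³ + 94/w)
-33764 + Q(-209) = -33764 + (-48/(-209)³ + 94/(-209)) = -33764 + (-48*(-1/9129329) + 94*(-1/209)) = -33764 + (48/9129329 - 94/209) = -33764 - 4105966/9129329 = -308246770322/9129329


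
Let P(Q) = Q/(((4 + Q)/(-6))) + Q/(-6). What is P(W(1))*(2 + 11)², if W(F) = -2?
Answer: 3211/3 ≈ 1070.3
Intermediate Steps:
P(Q) = -Q/6 + Q/(-⅔ - Q/6) (P(Q) = Q/(((4 + Q)*(-⅙))) + Q*(-⅙) = Q/(-⅔ - Q/6) - Q/6 = -Q/6 + Q/(-⅔ - Q/6))
P(W(1))*(2 + 11)² = (-1*(-2)*(40 - 2)/(24 + 6*(-2)))*(2 + 11)² = -1*(-2)*38/(24 - 12)*13² = -1*(-2)*38/12*169 = -1*(-2)*1/12*38*169 = (19/3)*169 = 3211/3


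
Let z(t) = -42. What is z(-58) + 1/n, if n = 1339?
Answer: -56237/1339 ≈ -41.999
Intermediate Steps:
z(-58) + 1/n = -42 + 1/1339 = -56237/1339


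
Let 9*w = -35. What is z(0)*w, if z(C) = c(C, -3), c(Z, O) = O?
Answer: 35/3 ≈ 11.667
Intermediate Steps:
w = -35/9 (w = (⅑)*(-35) = -35/9 ≈ -3.8889)
z(C) = -3
z(0)*w = -3*(-35/9) = 35/3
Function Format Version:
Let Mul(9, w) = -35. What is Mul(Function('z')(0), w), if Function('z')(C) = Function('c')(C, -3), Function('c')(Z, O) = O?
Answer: Rational(35, 3) ≈ 11.667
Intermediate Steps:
w = Rational(-35, 9) (w = Mul(Rational(1, 9), -35) = Rational(-35, 9) ≈ -3.8889)
Function('z')(C) = -3
Mul(Function('z')(0), w) = Mul(-3, Rational(-35, 9)) = Rational(35, 3)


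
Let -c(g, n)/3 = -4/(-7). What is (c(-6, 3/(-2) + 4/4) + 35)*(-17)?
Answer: -3961/7 ≈ -565.86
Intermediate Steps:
c(g, n) = -12/7 (c(g, n) = -(-12)/(-7) = -(-12)*(-1)/7 = -3*4/7 = -12/7)
(c(-6, 3/(-2) + 4/4) + 35)*(-17) = (-12/7 + 35)*(-17) = (233/7)*(-17) = -3961/7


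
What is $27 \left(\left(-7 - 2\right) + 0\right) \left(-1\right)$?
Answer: $243$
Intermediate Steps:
$27 \left(\left(-7 - 2\right) + 0\right) \left(-1\right) = 27 \left(-9 + 0\right) \left(-1\right) = 27 \left(-9\right) \left(-1\right) = \left(-243\right) \left(-1\right) = 243$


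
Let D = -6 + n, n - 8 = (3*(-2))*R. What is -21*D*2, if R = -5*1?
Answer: -1344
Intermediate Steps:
R = -5
n = 38 (n = 8 + (3*(-2))*(-5) = 8 - 6*(-5) = 8 + 30 = 38)
D = 32 (D = -6 + 38 = 32)
-21*D*2 = -21*32*2 = -672*2 = -1344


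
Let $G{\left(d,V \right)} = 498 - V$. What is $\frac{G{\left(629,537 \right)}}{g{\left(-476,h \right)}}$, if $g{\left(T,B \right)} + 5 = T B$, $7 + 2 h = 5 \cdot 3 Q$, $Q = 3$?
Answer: $\frac{39}{9049} \approx 0.0043099$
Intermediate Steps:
$h = 19$ ($h = - \frac{7}{2} + \frac{5 \cdot 3 \cdot 3}{2} = - \frac{7}{2} + \frac{15 \cdot 3}{2} = - \frac{7}{2} + \frac{1}{2} \cdot 45 = - \frac{7}{2} + \frac{45}{2} = 19$)
$g{\left(T,B \right)} = -5 + B T$ ($g{\left(T,B \right)} = -5 + T B = -5 + B T$)
$\frac{G{\left(629,537 \right)}}{g{\left(-476,h \right)}} = \frac{498 - 537}{-5 + 19 \left(-476\right)} = \frac{498 - 537}{-5 - 9044} = - \frac{39}{-9049} = \left(-39\right) \left(- \frac{1}{9049}\right) = \frac{39}{9049}$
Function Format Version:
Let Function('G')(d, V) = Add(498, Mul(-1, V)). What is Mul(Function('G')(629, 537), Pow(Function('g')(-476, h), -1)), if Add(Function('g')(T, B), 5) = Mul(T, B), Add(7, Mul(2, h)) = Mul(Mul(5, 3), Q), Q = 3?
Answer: Rational(39, 9049) ≈ 0.0043099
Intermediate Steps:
h = 19 (h = Add(Rational(-7, 2), Mul(Rational(1, 2), Mul(Mul(5, 3), 3))) = Add(Rational(-7, 2), Mul(Rational(1, 2), Mul(15, 3))) = Add(Rational(-7, 2), Mul(Rational(1, 2), 45)) = Add(Rational(-7, 2), Rational(45, 2)) = 19)
Function('g')(T, B) = Add(-5, Mul(B, T)) (Function('g')(T, B) = Add(-5, Mul(T, B)) = Add(-5, Mul(B, T)))
Mul(Function('G')(629, 537), Pow(Function('g')(-476, h), -1)) = Mul(Add(498, Mul(-1, 537)), Pow(Add(-5, Mul(19, -476)), -1)) = Mul(Add(498, -537), Pow(Add(-5, -9044), -1)) = Mul(-39, Pow(-9049, -1)) = Mul(-39, Rational(-1, 9049)) = Rational(39, 9049)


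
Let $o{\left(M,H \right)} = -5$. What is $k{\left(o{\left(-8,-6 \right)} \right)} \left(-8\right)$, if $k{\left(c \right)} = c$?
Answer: $40$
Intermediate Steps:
$k{\left(o{\left(-8,-6 \right)} \right)} \left(-8\right) = \left(-5\right) \left(-8\right) = 40$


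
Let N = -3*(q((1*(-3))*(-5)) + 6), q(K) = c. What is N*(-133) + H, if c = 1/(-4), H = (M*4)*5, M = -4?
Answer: 8857/4 ≈ 2214.3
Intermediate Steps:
H = -80 (H = -4*4*5 = -16*5 = -80)
c = -1/4 ≈ -0.25000
q(K) = -1/4
N = -69/4 (N = -3*(-1/4 + 6) = -3*23/4 = -69/4 ≈ -17.250)
N*(-133) + H = -69/4*(-133) - 80 = 9177/4 - 80 = 8857/4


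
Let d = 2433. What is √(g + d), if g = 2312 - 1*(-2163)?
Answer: 2*√1727 ≈ 83.114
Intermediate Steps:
g = 4475 (g = 2312 + 2163 = 4475)
√(g + d) = √(4475 + 2433) = √6908 = 2*√1727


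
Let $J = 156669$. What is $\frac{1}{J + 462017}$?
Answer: $\frac{1}{618686} \approx 1.6163 \cdot 10^{-6}$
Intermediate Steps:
$\frac{1}{J + 462017} = \frac{1}{156669 + 462017} = \frac{1}{618686}$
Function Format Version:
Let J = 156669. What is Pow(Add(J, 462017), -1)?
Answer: Rational(1, 618686) ≈ 1.6163e-6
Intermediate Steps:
Pow(Add(J, 462017), -1) = Pow(Add(156669, 462017), -1) = Pow(618686, -1) = Rational(1, 618686)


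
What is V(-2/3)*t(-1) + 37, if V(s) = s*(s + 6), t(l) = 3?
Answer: 79/3 ≈ 26.333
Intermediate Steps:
V(s) = s*(6 + s)
V(-2/3)*t(-1) + 37 = ((-2/3)*(6 - 2/3))*3 + 37 = ((-2*⅓)*(6 - 2*⅓))*3 + 37 = -2*(6 - ⅔)/3*3 + 37 = -⅔*16/3*3 + 37 = -32/9*3 + 37 = -32/3 + 37 = 79/3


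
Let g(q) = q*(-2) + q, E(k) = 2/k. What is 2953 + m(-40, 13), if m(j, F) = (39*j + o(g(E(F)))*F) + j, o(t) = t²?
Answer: 17593/13 ≈ 1353.3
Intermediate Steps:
g(q) = -q (g(q) = -2*q + q = -q)
m(j, F) = 4/F + 40*j (m(j, F) = (39*j + (-2/F)²*F) + j = (39*j + (4/F²)*F) + j = (39*j + 4/F) + j = (4/F + 39*j) + j = 4/F + 40*j)
2953 + m(-40, 13) = 2953 + (4/13 + 40*(-40)) = 2953 + (4*(1/13) - 1600) = 2953 + (4/13 - 1600) = 2953 - 20796/13 = 17593/13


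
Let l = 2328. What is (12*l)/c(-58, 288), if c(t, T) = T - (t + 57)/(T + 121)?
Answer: 11425824/117793 ≈ 96.999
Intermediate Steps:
c(t, T) = T - (57 + t)/(121 + T)
(12*l)/c(-58, 288) = (12*2328)/(((-57 + 288² - 1*(-58) + 121*288)/(121 + 288))) = 27936/(((-57 + 82944 + 58 + 34848)/409)) = 27936/(((1/409)*117793)) = 27936/(117793/409) = 27936*(409/117793) = 11425824/117793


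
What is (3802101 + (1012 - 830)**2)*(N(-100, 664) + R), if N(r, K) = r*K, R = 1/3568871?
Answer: -908844905852904775/3568871 ≈ -2.5466e+11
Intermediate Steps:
R = 1/3568871 ≈ 2.8020e-7
N(r, K) = K*r
(3802101 + (1012 - 830)**2)*(N(-100, 664) + R) = (3802101 + (1012 - 830)**2)*(664*(-100) + 1/3568871) = (3802101 + 182**2)*(-66400 + 1/3568871) = (3802101 + 33124)*(-236973034399/3568871) = 3835225*(-236973034399/3568871) = -908844905852904775/3568871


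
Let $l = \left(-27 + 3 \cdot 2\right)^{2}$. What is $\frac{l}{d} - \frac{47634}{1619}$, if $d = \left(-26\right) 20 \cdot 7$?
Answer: $- \frac{24871677}{841880} \approx -29.543$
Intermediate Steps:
$l = 441$ ($l = \left(-27 + 6\right)^{2} = \left(-21\right)^{2} = 441$)
$d = -3640$ ($d = \left(-520\right) 7 = -3640$)
$\frac{l}{d} - \frac{47634}{1619} = \frac{441}{-3640} - \frac{47634}{1619} = 441 \left(- \frac{1}{3640}\right) - \frac{47634}{1619} = - \frac{63}{520} - \frac{47634}{1619} = - \frac{24871677}{841880}$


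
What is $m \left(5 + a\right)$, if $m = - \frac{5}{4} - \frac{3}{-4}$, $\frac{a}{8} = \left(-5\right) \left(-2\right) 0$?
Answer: $- \frac{5}{2} \approx -2.5$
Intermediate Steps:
$a = 0$ ($a = 8 \left(-5\right) \left(-2\right) 0 = 8 \cdot 10 \cdot 0 = 8 \cdot 0 = 0$)
$m = - \frac{1}{2}$ ($m = \left(-5\right) \frac{1}{4} - - \frac{3}{4} = - \frac{5}{4} + \frac{3}{4} = - \frac{1}{2} \approx -0.5$)
$m \left(5 + a\right) = - \frac{5 + 0}{2} = \left(- \frac{1}{2}\right) 5 = - \frac{5}{2}$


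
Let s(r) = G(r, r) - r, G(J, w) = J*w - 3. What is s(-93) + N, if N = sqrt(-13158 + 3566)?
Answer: 8739 + 2*I*sqrt(2398) ≈ 8739.0 + 97.939*I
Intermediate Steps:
G(J, w) = -3 + J*w
s(r) = -3 + r**2 - r (s(r) = (-3 + r*r) - r = (-3 + r**2) - r = -3 + r**2 - r)
N = 2*I*sqrt(2398) (N = sqrt(-9592) = 2*I*sqrt(2398) ≈ 97.939*I)
s(-93) + N = (-3 + (-93)**2 - 1*(-93)) + 2*I*sqrt(2398) = (-3 + 8649 + 93) + 2*I*sqrt(2398) = 8739 + 2*I*sqrt(2398)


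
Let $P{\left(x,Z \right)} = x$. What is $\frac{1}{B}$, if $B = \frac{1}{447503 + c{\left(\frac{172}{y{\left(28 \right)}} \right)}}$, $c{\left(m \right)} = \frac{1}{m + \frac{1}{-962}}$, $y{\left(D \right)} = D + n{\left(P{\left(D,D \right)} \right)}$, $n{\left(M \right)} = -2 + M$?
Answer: $\frac{37010761589}{82705} \approx 4.475 \cdot 10^{5}$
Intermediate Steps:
$y{\left(D \right)} = -2 + 2 D$ ($y{\left(D \right)} = D + \left(-2 + D\right) = -2 + 2 D$)
$c{\left(m \right)} = \frac{1}{- \frac{1}{962} + m}$ ($c{\left(m \right)} = \frac{1}{m - \frac{1}{962}} = \frac{1}{- \frac{1}{962} + m}$)
$B = \frac{82705}{37010761589}$ ($B = \frac{1}{447503 + \frac{962}{-1 + 962 \frac{172}{-2 + 2 \cdot 28}}} = \frac{1}{447503 + \frac{962}{-1 + 962 \frac{172}{-2 + 56}}} = \frac{1}{447503 + \frac{962}{-1 + 962 \cdot \frac{172}{54}}} = \frac{1}{447503 + \frac{962}{-1 + 962 \cdot 172 \cdot \frac{1}{54}}} = \frac{1}{447503 + \frac{962}{-1 + 962 \cdot \frac{86}{27}}} = \frac{1}{447503 + \frac{962}{-1 + \frac{82732}{27}}} = \frac{1}{447503 + \frac{962}{\frac{82705}{27}}} = \frac{1}{447503 + 962 \cdot \frac{27}{82705}} = \frac{1}{447503 + \frac{25974}{82705}} = \frac{1}{\frac{37010761589}{82705}} = \frac{82705}{37010761589} \approx 2.2346 \cdot 10^{-6}$)
$\frac{1}{B} = \frac{1}{\frac{82705}{37010761589}} = \frac{37010761589}{82705}$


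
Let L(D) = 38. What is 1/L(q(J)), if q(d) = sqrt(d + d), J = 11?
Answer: 1/38 ≈ 0.026316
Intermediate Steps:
q(d) = sqrt(2)*sqrt(d) (q(d) = sqrt(2*d) = sqrt(2)*sqrt(d))
1/L(q(J)) = 1/38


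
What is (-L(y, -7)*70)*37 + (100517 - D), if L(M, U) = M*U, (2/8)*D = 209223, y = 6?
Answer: -627595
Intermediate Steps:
D = 836892 (D = 4*209223 = 836892)
(-L(y, -7)*70)*37 + (100517 - D) = (-6*(-7)*70)*37 + (100517 - 1*836892) = (-1*(-42)*70)*37 + (100517 - 836892) = (42*70)*37 - 736375 = 2940*37 - 736375 = 108780 - 736375 = -627595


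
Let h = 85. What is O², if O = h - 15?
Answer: 4900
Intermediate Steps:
O = 70 (O = 85 - 15 = 70)
O² = 70² = 4900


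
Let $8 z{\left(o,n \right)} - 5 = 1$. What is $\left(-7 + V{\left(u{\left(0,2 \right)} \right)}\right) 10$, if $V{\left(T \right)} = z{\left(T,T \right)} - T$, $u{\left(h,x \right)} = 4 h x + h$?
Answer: $- \frac{125}{2} \approx -62.5$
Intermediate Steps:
$u{\left(h,x \right)} = h + 4 h x$ ($u{\left(h,x \right)} = 4 h x + h = h + 4 h x$)
$z{\left(o,n \right)} = \frac{3}{4}$ ($z{\left(o,n \right)} = \frac{5}{8} + \frac{1}{8} \cdot 1 = \frac{5}{8} + \frac{1}{8} = \frac{3}{4}$)
$V{\left(T \right)} = \frac{3}{4} - T$
$\left(-7 + V{\left(u{\left(0,2 \right)} \right)}\right) 10 = \left(-7 + \left(\frac{3}{4} - 0 \left(1 + 4 \cdot 2\right)\right)\right) 10 = \left(-7 + \left(\frac{3}{4} - 0 \left(1 + 8\right)\right)\right) 10 = \left(-7 + \left(\frac{3}{4} - 0 \cdot 9\right)\right) 10 = \left(-7 + \left(\frac{3}{4} - 0\right)\right) 10 = \left(-7 + \left(\frac{3}{4} + 0\right)\right) 10 = \left(-7 + \frac{3}{4}\right) 10 = \left(- \frac{25}{4}\right) 10 = - \frac{125}{2}$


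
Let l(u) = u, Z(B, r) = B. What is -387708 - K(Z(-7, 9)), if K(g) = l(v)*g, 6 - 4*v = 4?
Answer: -775409/2 ≈ -3.8770e+5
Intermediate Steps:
v = ½ (v = 3/2 - ¼*4 = 3/2 - 1 = ½ ≈ 0.50000)
K(g) = g/2
-387708 - K(Z(-7, 9)) = -387708 - (-7)/2 = -387708 - 1*(-7/2) = -387708 + 7/2 = -775409/2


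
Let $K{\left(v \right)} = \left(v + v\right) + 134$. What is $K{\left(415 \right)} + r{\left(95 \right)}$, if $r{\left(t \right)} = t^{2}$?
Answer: $9989$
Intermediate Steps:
$K{\left(v \right)} = 134 + 2 v$ ($K{\left(v \right)} = 2 v + 134 = 134 + 2 v$)
$K{\left(415 \right)} + r{\left(95 \right)} = \left(134 + 2 \cdot 415\right) + 95^{2} = \left(134 + 830\right) + 9025 = 964 + 9025 = 9989$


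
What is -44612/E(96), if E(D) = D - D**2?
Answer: 587/120 ≈ 4.8917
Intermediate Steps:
-44612/E(96) = -44612*1/(96*(1 - 1*96)) = -44612*1/(96*(1 - 96)) = -44612/(96*(-95)) = -44612/(-9120) = -44612*(-1/9120) = 587/120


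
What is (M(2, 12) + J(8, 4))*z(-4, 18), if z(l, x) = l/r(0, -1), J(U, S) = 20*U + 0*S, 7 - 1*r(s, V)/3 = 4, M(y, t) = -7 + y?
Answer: -620/9 ≈ -68.889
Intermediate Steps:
r(s, V) = 9 (r(s, V) = 21 - 3*4 = 21 - 12 = 9)
J(U, S) = 20*U (J(U, S) = 20*U + 0 = 20*U)
z(l, x) = l/9
(M(2, 12) + J(8, 4))*z(-4, 18) = ((-7 + 2) + 20*8)*((⅑)*(-4)) = (-5 + 160)*(-4/9) = 155*(-4/9) = -620/9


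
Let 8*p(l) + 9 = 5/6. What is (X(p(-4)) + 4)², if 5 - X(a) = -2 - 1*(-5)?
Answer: 36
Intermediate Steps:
p(l) = -49/48 (p(l) = -9/8 + (5/6)/8 = -9/8 + (5*(⅙))/8 = -9/8 + (⅛)*(⅚) = -9/8 + 5/48 = -49/48)
X(a) = 2 (X(a) = 5 - (-2 - 1*(-5)) = 5 - (-2 + 5) = 5 - 1*3 = 5 - 3 = 2)
(X(p(-4)) + 4)² = (2 + 4)² = 6² = 36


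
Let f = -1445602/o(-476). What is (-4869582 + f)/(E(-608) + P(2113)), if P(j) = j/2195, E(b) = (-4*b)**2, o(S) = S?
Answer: -2542331784425/3089859226734 ≈ -0.82280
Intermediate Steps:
E(b) = 16*b**2
f = 722801/238 (f = -1445602/(-476) = -1445602*(-1/476) = 722801/238 ≈ 3037.0)
P(j) = j/2195 (P(j) = j*(1/2195) = j/2195)
(-4869582 + f)/(E(-608) + P(2113)) = (-4869582 + 722801/238)/(16*(-608)**2 + (1/2195)*2113) = -1158237715/(238*(16*369664 + 2113/2195)) = -1158237715/(238*(5914624 + 2113/2195)) = -1158237715/(238*12982601793/2195) = -1158237715/238*2195/12982601793 = -2542331784425/3089859226734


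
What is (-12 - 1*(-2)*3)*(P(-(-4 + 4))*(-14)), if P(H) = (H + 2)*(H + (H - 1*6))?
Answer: -1008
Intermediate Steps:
P(H) = (-6 + 2*H)*(2 + H) (P(H) = (2 + H)*(H + (H - 6)) = (2 + H)*(H + (-6 + H)) = (2 + H)*(-6 + 2*H) = (-6 + 2*H)*(2 + H))
(-12 - 1*(-2)*3)*(P(-(-4 + 4))*(-14)) = (-12 - 1*(-2)*3)*((-12 - (-2)*(-4 + 4) + 2*(-(-4 + 4))**2)*(-14)) = (-12 - (-2)*3)*((-12 - (-2)*0 + 2*(-1*0)**2)*(-14)) = (-12 - 1*(-6))*((-12 - 2*0 + 2*0**2)*(-14)) = (-12 + 6)*((-12 + 0 + 2*0)*(-14)) = -6*(-12 + 0 + 0)*(-14) = -(-72)*(-14) = -6*168 = -1008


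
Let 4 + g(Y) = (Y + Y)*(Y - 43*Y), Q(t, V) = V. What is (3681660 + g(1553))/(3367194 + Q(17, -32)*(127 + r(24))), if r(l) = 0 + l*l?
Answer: -99455150/1672349 ≈ -59.470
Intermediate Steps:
g(Y) = -4 - 84*Y² (g(Y) = -4 + (Y + Y)*(Y - 43*Y) = -4 + (2*Y)*(-42*Y) = -4 - 84*Y²)
r(l) = l² (r(l) = 0 + l² = l²)
(3681660 + g(1553))/(3367194 + Q(17, -32)*(127 + r(24))) = (3681660 + (-4 - 84*1553²))/(3367194 - 32*(127 + 24²)) = (3681660 + (-4 - 84*2411809))/(3367194 - 32*(127 + 576)) = (3681660 + (-4 - 202591956))/(3367194 - 32*703) = (3681660 - 202591960)/(3367194 - 22496) = -198910300/3344698 = -198910300*1/3344698 = -99455150/1672349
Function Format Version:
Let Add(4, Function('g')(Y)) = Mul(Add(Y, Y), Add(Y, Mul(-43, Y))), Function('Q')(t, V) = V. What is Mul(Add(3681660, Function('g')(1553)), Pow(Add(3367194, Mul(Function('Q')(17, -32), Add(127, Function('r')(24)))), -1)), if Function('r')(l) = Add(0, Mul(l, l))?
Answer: Rational(-99455150, 1672349) ≈ -59.470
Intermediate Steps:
Function('g')(Y) = Add(-4, Mul(-84, Pow(Y, 2))) (Function('g')(Y) = Add(-4, Mul(Add(Y, Y), Add(Y, Mul(-43, Y)))) = Add(-4, Mul(Mul(2, Y), Mul(-42, Y))) = Add(-4, Mul(-84, Pow(Y, 2))))
Function('r')(l) = Pow(l, 2) (Function('r')(l) = Add(0, Pow(l, 2)) = Pow(l, 2))
Mul(Add(3681660, Function('g')(1553)), Pow(Add(3367194, Mul(Function('Q')(17, -32), Add(127, Function('r')(24)))), -1)) = Mul(Add(3681660, Add(-4, Mul(-84, Pow(1553, 2)))), Pow(Add(3367194, Mul(-32, Add(127, Pow(24, 2)))), -1)) = Mul(Add(3681660, Add(-4, Mul(-84, 2411809))), Pow(Add(3367194, Mul(-32, Add(127, 576))), -1)) = Mul(Add(3681660, Add(-4, -202591956)), Pow(Add(3367194, Mul(-32, 703)), -1)) = Mul(Add(3681660, -202591960), Pow(Add(3367194, -22496), -1)) = Mul(-198910300, Pow(3344698, -1)) = Mul(-198910300, Rational(1, 3344698)) = Rational(-99455150, 1672349)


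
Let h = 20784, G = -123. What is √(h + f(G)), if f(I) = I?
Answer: √20661 ≈ 143.74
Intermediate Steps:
√(h + f(G)) = √(20784 - 123) = √20661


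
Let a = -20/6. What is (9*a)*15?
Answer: -450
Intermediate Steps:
a = -10/3 (a = -20*⅙ = -10/3 ≈ -3.3333)
(9*a)*15 = (9*(-10/3))*15 = -30*15 = -450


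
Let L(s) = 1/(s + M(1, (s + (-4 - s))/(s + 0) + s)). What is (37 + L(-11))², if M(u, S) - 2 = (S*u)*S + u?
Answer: 221650756804/161823841 ≈ 1369.7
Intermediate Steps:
M(u, S) = 2 + u + u*S² (M(u, S) = 2 + ((S*u)*S + u) = 2 + (u*S² + u) = 2 + (u + u*S²) = 2 + u + u*S²)
L(s) = 1/(3 + s + (s - 4/s)²) (L(s) = 1/(s + (2 + 1 + 1*((s + (-4 - s))/(s + 0) + s)²)) = 1/(s + (2 + 1 + 1*(-4/s + s)²)) = 1/(s + (2 + 1 + 1*(s - 4/s)²)) = 1/(s + (2 + 1 + (s - 4/s)²)) = 1/(s + (3 + (s - 4/s)²)) = 1/(3 + s + (s - 4/s)²))
(37 + L(-11))² = (37 + (-11)²/((-4 + (-11)²)² + (-11)²*(3 - 11)))² = (37 + 121/((-4 + 121)² + 121*(-8)))² = (37 + 121/(117² - 968))² = (37 + 121/(13689 - 968))² = (37 + 121/12721)² = (470798/12721)² = 221650756804/161823841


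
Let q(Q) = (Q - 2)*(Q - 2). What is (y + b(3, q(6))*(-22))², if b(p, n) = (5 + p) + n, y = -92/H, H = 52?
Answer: 47430769/169 ≈ 2.8066e+5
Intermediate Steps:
q(Q) = (-2 + Q)² (q(Q) = (-2 + Q)*(-2 + Q) = (-2 + Q)²)
y = -23/13 (y = -92/52 = -92*1/52 = -23/13 ≈ -1.7692)
b(p, n) = 5 + n + p
(y + b(3, q(6))*(-22))² = (-23/13 + (5 + (-2 + 6)² + 3)*(-22))² = (-23/13 + (5 + 4² + 3)*(-22))² = (-23/13 + (5 + 16 + 3)*(-22))² = (-23/13 + 24*(-22))² = (-23/13 - 528)² = (-6887/13)² = 47430769/169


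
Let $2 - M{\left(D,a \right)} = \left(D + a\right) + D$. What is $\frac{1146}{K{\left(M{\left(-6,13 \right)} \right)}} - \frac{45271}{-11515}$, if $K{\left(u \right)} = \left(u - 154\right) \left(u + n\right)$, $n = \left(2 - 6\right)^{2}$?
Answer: $\frac{34851227}{9983505} \approx 3.4909$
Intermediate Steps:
$n = 16$ ($n = \left(-4\right)^{2} = 16$)
$M{\left(D,a \right)} = 2 - a - 2 D$ ($M{\left(D,a \right)} = 2 - \left(\left(D + a\right) + D\right) = 2 - \left(a + 2 D\right) = 2 - a - 2 D$)
$K{\left(u \right)} = \left(-154 + u\right) \left(16 + u\right)$ ($K{\left(u \right)} = \left(u - 154\right) \left(u + 16\right) = \left(-154 + u\right) \left(16 + u\right)$)
$\frac{1146}{K{\left(M{\left(-6,13 \right)} \right)}} - \frac{45271}{-11515} = \frac{1146}{-2464 + \left(2 - 13 - -12\right)^{2} - 138 \left(2 - 13 - -12\right)} - \frac{45271}{-11515} = \frac{1146}{-2464 + \left(2 - 13 + 12\right)^{2} - 138 \left(2 - 13 + 12\right)} - - \frac{45271}{11515} = \frac{1146}{-2464 + 1^{2} - 138} + \frac{45271}{11515} = \frac{1146}{-2464 + 1 - 138} + \frac{45271}{11515} = \frac{1146}{-2601} + \frac{45271}{11515} = 1146 \left(- \frac{1}{2601}\right) + \frac{45271}{11515} = - \frac{382}{867} + \frac{45271}{11515} = \frac{34851227}{9983505}$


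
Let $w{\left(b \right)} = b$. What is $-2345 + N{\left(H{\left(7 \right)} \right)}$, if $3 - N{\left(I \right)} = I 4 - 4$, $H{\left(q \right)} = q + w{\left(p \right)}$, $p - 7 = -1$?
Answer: $-2390$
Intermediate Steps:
$p = 6$ ($p = 7 - 1 = 6$)
$H{\left(q \right)} = 6 + q$ ($H{\left(q \right)} = q + 6 = 6 + q$)
$N{\left(I \right)} = 7 - 4 I$ ($N{\left(I \right)} = 3 - \left(I 4 - 4\right) = 3 - \left(4 I - 4\right) = 3 - \left(-4 + 4 I\right) = 7 - 4 I$)
$-2345 + N{\left(H{\left(7 \right)} \right)} = -2345 + \left(7 - 4 \left(6 + 7\right)\right) = -2345 + \left(7 - 52\right) = -2345 - 45 = -2390$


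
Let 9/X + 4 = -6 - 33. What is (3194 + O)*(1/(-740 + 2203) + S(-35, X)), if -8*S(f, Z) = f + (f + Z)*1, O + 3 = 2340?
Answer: 24431206871/503272 ≈ 48545.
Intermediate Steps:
O = 2337 (O = -3 + 2340 = 2337)
X = -9/43 (X = 9/(-4 + (-6 - 33)) = 9/(-4 - 39) = 9/(-43) = 9*(-1/43) = -9/43 ≈ -0.20930)
S(f, Z) = -f/4 - Z/8 (S(f, Z) = -(f + (f + Z)*1)/8 = -(f + (Z + f)*1)/8 = -(f + (Z + f))/8 = -(Z + 2*f)/8 = -f/4 - Z/8)
(3194 + O)*(1/(-740 + 2203) + S(-35, X)) = (3194 + 2337)*(1/(-740 + 2203) + (-1/4*(-35) - 1/8*(-9/43))) = 5531*(1/1463 + (35/4 + 9/344)) = 5531*(1/1463 + 3019/344) = 5531*(4417141/503272) = 24431206871/503272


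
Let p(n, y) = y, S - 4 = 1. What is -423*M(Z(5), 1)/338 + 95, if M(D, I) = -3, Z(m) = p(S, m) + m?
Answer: 33379/338 ≈ 98.754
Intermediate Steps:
S = 5 (S = 4 + 1 = 5)
Z(m) = 2*m (Z(m) = m + m = 2*m)
-423*M(Z(5), 1)/338 + 95 = -423/(338/(-3)) + 95 = -423/(338*(-1/3)) + 95 = -423/(-338/3) + 95 = -423*(-3/338) + 95 = 1269/338 + 95 = 33379/338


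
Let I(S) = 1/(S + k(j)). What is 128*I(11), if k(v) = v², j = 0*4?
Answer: 128/11 ≈ 11.636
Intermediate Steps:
j = 0
I(S) = 1/S (I(S) = 1/(S + 0²) = 1/(S + 0) = 1/S)
128*I(11) = 128/11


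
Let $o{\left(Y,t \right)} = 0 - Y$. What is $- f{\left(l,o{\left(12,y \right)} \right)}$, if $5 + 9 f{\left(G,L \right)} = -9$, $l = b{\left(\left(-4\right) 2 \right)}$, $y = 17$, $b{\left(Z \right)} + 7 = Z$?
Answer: $\frac{14}{9} \approx 1.5556$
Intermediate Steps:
$b{\left(Z \right)} = -7 + Z$
$o{\left(Y,t \right)} = - Y$
$l = -15$ ($l = -7 - 8 = -15$)
$f{\left(G,L \right)} = - \frac{14}{9}$ ($f{\left(G,L \right)} = - \frac{5}{9} + \frac{1}{9} \left(-9\right) = - \frac{5}{9} - 1 = - \frac{14}{9}$)
$- f{\left(l,o{\left(12,y \right)} \right)} = \left(-1\right) \left(- \frac{14}{9}\right) = \frac{14}{9}$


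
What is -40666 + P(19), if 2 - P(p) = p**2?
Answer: -41025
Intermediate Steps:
P(p) = 2 - p**2
-40666 + P(19) = -40666 + (2 - 1*19**2) = -40666 + (2 - 1*361) = -40666 + (2 - 361) = -40666 - 359 = -41025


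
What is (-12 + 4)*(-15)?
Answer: 120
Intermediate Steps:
(-12 + 4)*(-15) = -8*(-15) = 120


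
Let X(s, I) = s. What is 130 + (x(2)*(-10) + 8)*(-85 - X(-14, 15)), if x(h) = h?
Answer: 982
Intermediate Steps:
130 + (x(2)*(-10) + 8)*(-85 - X(-14, 15)) = 130 + (2*(-10) + 8)*(-85 - 1*(-14)) = 130 + (-20 + 8)*(-85 + 14) = 130 - 12*(-71) = 130 + 852 = 982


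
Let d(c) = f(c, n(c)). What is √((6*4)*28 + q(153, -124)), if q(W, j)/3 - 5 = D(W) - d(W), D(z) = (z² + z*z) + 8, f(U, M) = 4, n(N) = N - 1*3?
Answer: √141153 ≈ 375.70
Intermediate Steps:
n(N) = -3 + N (n(N) = N - 3 = -3 + N)
d(c) = 4
D(z) = 8 + 2*z² (D(z) = (z² + z²) + 8 = 2*z² + 8 = 8 + 2*z²)
q(W, j) = 27 + 6*W² (q(W, j) = 15 + 3*((8 + 2*W²) - 1*4) = 15 + 3*((8 + 2*W²) - 4) = 15 + 3*(4 + 2*W²) = 15 + (12 + 6*W²) = 27 + 6*W²)
√((6*4)*28 + q(153, -124)) = √((6*4)*28 + (27 + 6*153²)) = √(24*28 + (27 + 6*23409)) = √(672 + (27 + 140454)) = √(672 + 140481) = √141153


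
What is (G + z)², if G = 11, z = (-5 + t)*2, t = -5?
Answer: 81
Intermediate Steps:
z = -20 (z = (-5 - 5)*2 = -10*2 = -20)
(G + z)² = (11 - 20)² = (-9)² = 81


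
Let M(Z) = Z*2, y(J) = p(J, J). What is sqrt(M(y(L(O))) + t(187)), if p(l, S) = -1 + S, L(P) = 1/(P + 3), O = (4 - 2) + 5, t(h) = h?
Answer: sqrt(4630)/5 ≈ 13.609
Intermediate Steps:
O = 7 (O = 2 + 5 = 7)
L(P) = 1/(3 + P)
y(J) = -1 + J
M(Z) = 2*Z
sqrt(M(y(L(O))) + t(187)) = sqrt(2*(-1 + 1/(3 + 7)) + 187) = sqrt(2*(-1 + 1/10) + 187) = sqrt(2*(-9/10) + 187) = sqrt(-9/5 + 187) = sqrt(926/5) = sqrt(4630)/5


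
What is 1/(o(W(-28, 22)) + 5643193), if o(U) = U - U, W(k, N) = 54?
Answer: 1/5643193 ≈ 1.7720e-7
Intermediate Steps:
o(U) = 0
1/(o(W(-28, 22)) + 5643193) = 1/(0 + 5643193) = 1/5643193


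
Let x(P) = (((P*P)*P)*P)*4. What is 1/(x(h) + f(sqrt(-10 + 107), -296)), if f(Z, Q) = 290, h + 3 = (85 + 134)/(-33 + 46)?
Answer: 28561/4207322690 ≈ 6.7884e-6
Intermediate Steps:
h = 180/13 (h = -3 + (85 + 134)/(-33 + 46) = -3 + 219/13 = 180/13 ≈ 13.846)
x(P) = 4*P**4 (x(P) = ((P**2*P)*P)*4 = (P**3*P)*4 = P**4*4 = 4*P**4)
1/(x(h) + f(sqrt(-10 + 107), -296)) = 1/(4*(180/13)**4 + 290) = 1/(4*(1049760000/28561) + 290) = 1/(4199040000/28561 + 290) = 1/(4207322690/28561) = 28561/4207322690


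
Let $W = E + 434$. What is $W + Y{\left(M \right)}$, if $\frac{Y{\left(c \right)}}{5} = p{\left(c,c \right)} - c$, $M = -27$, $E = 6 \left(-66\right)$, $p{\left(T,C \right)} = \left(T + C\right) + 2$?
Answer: $-87$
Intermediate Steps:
$p{\left(T,C \right)} = 2 + C + T$ ($p{\left(T,C \right)} = \left(C + T\right) + 2 = 2 + C + T$)
$E = -396$
$Y{\left(c \right)} = 10 + 5 c$ ($Y{\left(c \right)} = 5 \left(\left(2 + c + c\right) - c\right) = 5 \left(\left(2 + 2 c\right) - c\right) = 5 \left(2 + c\right) = 10 + 5 c$)
$W = 38$ ($W = -396 + 434 = 38$)
$W + Y{\left(M \right)} = 38 + \left(10 + 5 \left(-27\right)\right) = 38 + \left(10 - 135\right) = 38 - 125 = -87$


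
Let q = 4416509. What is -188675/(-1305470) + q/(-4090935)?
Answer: -998752568621/1068118582890 ≈ -0.93506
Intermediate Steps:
-188675/(-1305470) + q/(-4090935) = -188675/(-1305470) + 4416509/(-4090935) = -188675*(-1/1305470) + 4416509*(-1/4090935) = 37735/261094 - 4416509/4090935 = -998752568621/1068118582890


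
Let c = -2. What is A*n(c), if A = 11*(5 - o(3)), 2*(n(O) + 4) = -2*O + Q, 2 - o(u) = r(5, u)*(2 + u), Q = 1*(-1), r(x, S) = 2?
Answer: -715/2 ≈ -357.50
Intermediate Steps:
Q = -1
o(u) = -2 - 2*u (o(u) = 2 - 2*(2 + u) = 2 - (4 + 2*u) = 2 + (-4 - 2*u) = -2 - 2*u)
n(O) = -9/2 - O (n(O) = -4 + (-2*O - 1)/2 = -4 + (-1 - 2*O)/2 = -4 + (-½ - O) = -9/2 - O)
A = 143 (A = 11*(5 - (-2 - 2*3)) = 11*(5 - (-2 - 6)) = 11*(5 - 1*(-8)) = 11*(5 + 8) = 11*13 = 143)
A*n(c) = 143*(-9/2 - 1*(-2)) = 143*(-9/2 + 2) = 143*(-5/2) = -715/2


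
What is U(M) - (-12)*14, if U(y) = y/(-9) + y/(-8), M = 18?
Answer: 655/4 ≈ 163.75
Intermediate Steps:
U(y) = -17*y/72 (U(y) = y*(-⅑) + y*(-⅛) = -y/9 - y/8 = -17*y/72)
U(M) - (-12)*14 = -17/72*18 - (-12)*14 = -17/4 - 1*(-168) = -17/4 + 168 = 655/4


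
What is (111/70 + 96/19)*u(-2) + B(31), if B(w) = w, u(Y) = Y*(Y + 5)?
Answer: -5872/665 ≈ -8.8301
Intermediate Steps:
u(Y) = Y*(5 + Y)
(111/70 + 96/19)*u(-2) + B(31) = (111/70 + 96/19)*(-2*(5 - 2)) + 31 = (111*(1/70) + 96*(1/19))*(-2*3) + 31 = (111/70 + 96/19)*(-6) + 31 = (8829/1330)*(-6) + 31 = -26487/665 + 31 = -5872/665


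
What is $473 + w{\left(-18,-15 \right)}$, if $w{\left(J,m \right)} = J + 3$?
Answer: $458$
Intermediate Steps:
$w{\left(J,m \right)} = 3 + J$
$473 + w{\left(-18,-15 \right)} = 473 + \left(3 - 18\right) = 473 - 15 = 458$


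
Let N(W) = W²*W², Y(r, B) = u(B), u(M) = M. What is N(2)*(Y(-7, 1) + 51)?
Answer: 832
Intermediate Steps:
Y(r, B) = B
N(W) = W⁴
N(2)*(Y(-7, 1) + 51) = 2⁴*(1 + 51) = 16*52 = 832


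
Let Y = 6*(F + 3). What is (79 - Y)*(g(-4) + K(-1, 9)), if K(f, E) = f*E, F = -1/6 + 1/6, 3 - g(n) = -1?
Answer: -305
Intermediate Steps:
g(n) = 4 (g(n) = 3 - 1*(-1) = 3 + 1 = 4)
F = 0 (F = -1*⅙ + 1*(⅙) = -⅙ + ⅙ = 0)
K(f, E) = E*f
Y = 18 (Y = 6*(0 + 3) = 6*3 = 18)
(79 - Y)*(g(-4) + K(-1, 9)) = (79 - 1*18)*(4 + 9*(-1)) = (79 - 18)*(4 - 9) = 61*(-5) = -305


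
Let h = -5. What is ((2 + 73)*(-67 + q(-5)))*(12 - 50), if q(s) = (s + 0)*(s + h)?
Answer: 48450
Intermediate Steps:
q(s) = s*(-5 + s) (q(s) = (s + 0)*(s - 5) = s*(-5 + s))
((2 + 73)*(-67 + q(-5)))*(12 - 50) = ((2 + 73)*(-67 - 5*(-5 - 5)))*(12 - 50) = (75*(-67 - 5*(-10)))*(-38) = (75*(-67 + 50))*(-38) = (75*(-17))*(-38) = -1275*(-38) = 48450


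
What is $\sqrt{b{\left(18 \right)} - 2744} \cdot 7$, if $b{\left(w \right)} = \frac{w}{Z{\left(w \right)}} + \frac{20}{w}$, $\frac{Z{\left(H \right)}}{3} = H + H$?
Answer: $\frac{7 i \sqrt{98738}}{6} \approx 366.6 i$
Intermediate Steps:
$Z{\left(H \right)} = 6 H$ ($Z{\left(H \right)} = 3 \left(H + H\right) = 3 \cdot 2 H = 6 H$)
$b{\left(w \right)} = \frac{1}{6} + \frac{20}{w}$ ($b{\left(w \right)} = \frac{w}{6 w} + \frac{20}{w} = w \frac{1}{6 w} + \frac{20}{w} = \frac{1}{6} + \frac{20}{w}$)
$\sqrt{b{\left(18 \right)} - 2744} \cdot 7 = \sqrt{\frac{120 + 18}{6 \cdot 18} - 2744} \cdot 7 = \sqrt{\frac{1}{6} \cdot \frac{1}{18} \cdot 138 - 2744} \cdot 7 = \sqrt{\frac{23}{18} - 2744} \cdot 7 = \sqrt{- \frac{49369}{18}} \cdot 7 = \frac{i \sqrt{98738}}{6} \cdot 7 = \frac{7 i \sqrt{98738}}{6}$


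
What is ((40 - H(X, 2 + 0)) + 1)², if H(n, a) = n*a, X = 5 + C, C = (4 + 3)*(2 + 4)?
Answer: 2809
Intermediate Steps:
C = 42 (C = 7*6 = 42)
X = 47 (X = 5 + 42 = 47)
H(n, a) = a*n
((40 - H(X, 2 + 0)) + 1)² = ((40 - (2 + 0)*47) + 1)² = ((40 - 2*47) + 1)² = ((40 - 1*94) + 1)² = ((40 - 94) + 1)² = (-54 + 1)² = (-53)² = 2809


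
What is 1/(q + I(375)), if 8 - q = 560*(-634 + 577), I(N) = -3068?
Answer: 1/28860 ≈ 3.4650e-5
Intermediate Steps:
q = 31928 (q = 8 - 560*(-634 + 577) = 8 - 560*(-57) = 8 - 1*(-31920) = 8 + 31920 = 31928)
1/(q + I(375)) = 1/(31928 - 3068) = 1/28860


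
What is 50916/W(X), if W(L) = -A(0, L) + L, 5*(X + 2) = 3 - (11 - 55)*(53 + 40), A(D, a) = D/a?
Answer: 50916/817 ≈ 62.321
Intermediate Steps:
X = 817 (X = -2 + (3 - (11 - 55)*(53 + 40))/5 = -2 + (3 - (-44)*93)/5 = -2 + (3 - 1*(-4092))/5 = -2 + (3 + 4092)/5 = -2 + (⅕)*4095 = -2 + 819 = 817)
W(L) = L (W(L) = -0/L + L = -1*0 + L = 0 + L = L)
50916/W(X) = 50916/817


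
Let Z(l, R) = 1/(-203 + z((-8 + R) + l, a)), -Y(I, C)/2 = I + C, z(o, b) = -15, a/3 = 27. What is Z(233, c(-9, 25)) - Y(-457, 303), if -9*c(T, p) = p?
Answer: -67145/218 ≈ -308.00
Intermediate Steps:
a = 81 (a = 3*27 = 81)
c(T, p) = -p/9
Y(I, C) = -2*C - 2*I (Y(I, C) = -2*(I + C) = -2*(C + I) = -2*C - 2*I)
Z(l, R) = -1/218 (Z(l, R) = 1/(-203 - 15) = 1/(-218) = -1/218)
Z(233, c(-9, 25)) - Y(-457, 303) = -1/218 - (-2*303 - 2*(-457)) = -1/218 - (-606 + 914) = -1/218 - 1*308 = -1/218 - 308 = -67145/218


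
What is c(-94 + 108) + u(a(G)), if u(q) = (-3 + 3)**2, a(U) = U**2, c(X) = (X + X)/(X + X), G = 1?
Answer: 1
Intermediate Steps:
c(X) = 1 (c(X) = (2*X)/((2*X)) = (2*X)*(1/(2*X)) = 1)
u(q) = 0 (u(q) = 0**2 = 0)
c(-94 + 108) + u(a(G)) = 1 + 0 = 1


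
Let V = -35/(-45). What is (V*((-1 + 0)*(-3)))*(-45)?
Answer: -105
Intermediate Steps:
V = 7/9 (V = -35*(-1/45) = 7/9 ≈ 0.77778)
(V*((-1 + 0)*(-3)))*(-45) = (7*((-1 + 0)*(-3))/9)*(-45) = (7*(-1*(-3))/9)*(-45) = ((7/9)*3)*(-45) = (7/3)*(-45) = -105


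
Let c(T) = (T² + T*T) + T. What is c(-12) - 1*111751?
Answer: -111475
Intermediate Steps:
c(T) = T + 2*T² (c(T) = (T² + T²) + T = 2*T² + T = T + 2*T²)
c(-12) - 1*111751 = -12*(1 + 2*(-12)) - 1*111751 = -12*(1 - 24) - 111751 = -12*(-23) - 111751 = 276 - 111751 = -111475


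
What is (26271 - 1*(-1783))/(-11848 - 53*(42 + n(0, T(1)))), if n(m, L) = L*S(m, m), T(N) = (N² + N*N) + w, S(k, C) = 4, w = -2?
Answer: -14027/7037 ≈ -1.9933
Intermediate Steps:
T(N) = -2 + 2*N² (T(N) = (N² + N*N) - 2 = (N² + N²) - 2 = 2*N² - 2 = -2 + 2*N²)
n(m, L) = 4*L (n(m, L) = L*4 = 4*L)
(26271 - 1*(-1783))/(-11848 - 53*(42 + n(0, T(1)))) = (26271 - 1*(-1783))/(-11848 - 53*(42 + 4*(-2 + 2*1²))) = (26271 + 1783)/(-11848 - 53*(42 + 4*(-2 + 2*1))) = 28054/(-11848 - 53*(42 + 4*(-2 + 2))) = 28054/(-11848 - 53*(42 + 4*0)) = 28054/(-11848 - 53*(42 + 0)) = 28054/(-11848 - 53*42) = 28054/(-11848 - 2226) = 28054/(-14074) = 28054*(-1/14074) = -14027/7037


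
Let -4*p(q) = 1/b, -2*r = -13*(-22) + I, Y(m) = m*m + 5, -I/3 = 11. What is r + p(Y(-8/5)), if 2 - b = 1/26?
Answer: -6458/51 ≈ -126.63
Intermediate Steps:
I = -33 (I = -3*11 = -33)
Y(m) = 5 + m**2 (Y(m) = m**2 + 5 = 5 + m**2)
b = 51/26 (b = 2 - 1/26 = 51/26 ≈ 1.9615)
r = -253/2 (r = -(-13*(-22) - 33)/2 = -(286 - 33)/2 = -1/2*253 = -253/2 ≈ -126.50)
p(q) = -13/102 (p(q) = -1/(4*51/26) = -1/4*26/51 = -13/102)
r + p(Y(-8/5)) = -253/2 - 13/102 = -6458/51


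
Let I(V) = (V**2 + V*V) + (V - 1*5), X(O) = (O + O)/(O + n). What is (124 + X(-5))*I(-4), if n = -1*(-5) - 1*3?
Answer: 8786/3 ≈ 2928.7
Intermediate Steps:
n = 2 (n = 5 - 3 = 2)
X(O) = 2*O/(2 + O) (X(O) = (O + O)/(O + 2) = (2*O)/(2 + O) = 2*O/(2 + O))
I(V) = -5 + V + 2*V**2 (I(V) = (V**2 + V**2) + (V - 5) = 2*V**2 + (-5 + V) = -5 + V + 2*V**2)
(124 + X(-5))*I(-4) = (124 + 2*(-5)/(2 - 5))*(-5 - 4 + 2*(-4)**2) = (124 + 2*(-5)/(-3))*(-5 - 4 + 2*16) = (124 + 2*(-5)*(-1/3))*(-5 - 4 + 32) = (124 + 10/3)*23 = (382/3)*23 = 8786/3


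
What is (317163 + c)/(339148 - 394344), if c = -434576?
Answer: 117413/55196 ≈ 2.1272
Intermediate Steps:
(317163 + c)/(339148 - 394344) = (317163 - 434576)/(339148 - 394344) = -117413/(-55196) = -117413*(-1/55196) = 117413/55196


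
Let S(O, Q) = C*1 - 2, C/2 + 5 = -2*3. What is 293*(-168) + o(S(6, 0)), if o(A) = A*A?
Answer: -48648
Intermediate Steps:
C = -22 (C = -10 + 2*(-2*3) = -10 + 2*(-6) = -10 - 12 = -22)
S(O, Q) = -24 (S(O, Q) = -22*1 - 2 = -22 - 2 = -24)
o(A) = A²
293*(-168) + o(S(6, 0)) = 293*(-168) + (-24)² = -49224 + 576 = -48648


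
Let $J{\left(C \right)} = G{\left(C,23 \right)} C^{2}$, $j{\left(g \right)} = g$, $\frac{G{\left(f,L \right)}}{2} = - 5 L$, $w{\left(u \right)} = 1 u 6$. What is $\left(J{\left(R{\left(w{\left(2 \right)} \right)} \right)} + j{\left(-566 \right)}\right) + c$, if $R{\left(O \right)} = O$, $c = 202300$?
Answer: $168614$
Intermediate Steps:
$w{\left(u \right)} = 6 u$ ($w{\left(u \right)} = u 6 = 6 u$)
$G{\left(f,L \right)} = - 10 L$ ($G{\left(f,L \right)} = 2 \left(- 5 L\right) = - 10 L$)
$J{\left(C \right)} = - 230 C^{2}$ ($J{\left(C \right)} = \left(-10\right) 23 C^{2} = - 230 C^{2}$)
$\left(J{\left(R{\left(w{\left(2 \right)} \right)} \right)} + j{\left(-566 \right)}\right) + c = \left(- 230 \left(6 \cdot 2\right)^{2} - 566\right) + 202300 = \left(- 230 \cdot 12^{2} - 566\right) + 202300 = \left(\left(-230\right) 144 - 566\right) + 202300 = \left(-33120 - 566\right) + 202300 = -33686 + 202300 = 168614$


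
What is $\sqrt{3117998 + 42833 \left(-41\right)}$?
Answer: $\sqrt{1361845} \approx 1167.0$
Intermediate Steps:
$\sqrt{3117998 + 42833 \left(-41\right)} = \sqrt{3117998 - 1756153} = \sqrt{1361845}$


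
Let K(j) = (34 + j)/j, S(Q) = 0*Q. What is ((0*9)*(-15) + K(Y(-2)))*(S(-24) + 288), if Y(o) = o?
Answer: -4608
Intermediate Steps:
S(Q) = 0
K(j) = (34 + j)/j
((0*9)*(-15) + K(Y(-2)))*(S(-24) + 288) = ((0*9)*(-15) + (34 - 2)/(-2))*(0 + 288) = (0*(-15) - 1/2*32)*288 = (0 - 16)*288 = -16*288 = -4608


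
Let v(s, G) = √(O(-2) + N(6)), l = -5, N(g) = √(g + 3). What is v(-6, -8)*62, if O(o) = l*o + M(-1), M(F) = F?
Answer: 124*√3 ≈ 214.77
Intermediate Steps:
N(g) = √(3 + g)
O(o) = -1 - 5*o (O(o) = -5*o - 1 = -1 - 5*o)
v(s, G) = 2*√3 (v(s, G) = √((-1 - 5*(-2)) + √(3 + 6)) = √((-1 + 10) + √9) = √(9 + 3) = √12 = 2*√3)
v(-6, -8)*62 = (2*√3)*62 = 124*√3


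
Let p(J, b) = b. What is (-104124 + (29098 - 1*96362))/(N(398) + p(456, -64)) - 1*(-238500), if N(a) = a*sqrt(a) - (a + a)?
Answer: 1857455112290/7788149 - 8526553*sqrt(398)/7788149 ≈ 2.3848e+5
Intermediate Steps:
N(a) = a**(3/2) - 2*a
(-104124 + (29098 - 1*96362))/(N(398) + p(456, -64)) - 1*(-238500) = (-104124 + (29098 - 1*96362))/((398**(3/2) - 2*398) - 64) - 1*(-238500) = (-104124 + (29098 - 96362))/((398*sqrt(398) - 796) - 64) + 238500 = (-104124 - 67264)/((-796 + 398*sqrt(398)) - 64) + 238500 = -171388/(-860 + 398*sqrt(398)) + 238500 = 238500 - 171388/(-860 + 398*sqrt(398))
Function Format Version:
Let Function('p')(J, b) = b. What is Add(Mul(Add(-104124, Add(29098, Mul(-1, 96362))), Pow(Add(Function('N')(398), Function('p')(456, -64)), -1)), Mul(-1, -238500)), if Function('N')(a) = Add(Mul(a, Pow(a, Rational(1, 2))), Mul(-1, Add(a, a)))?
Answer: Add(Rational(1857455112290, 7788149), Mul(Rational(-8526553, 7788149), Pow(398, Rational(1, 2)))) ≈ 2.3848e+5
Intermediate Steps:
Function('N')(a) = Add(Pow(a, Rational(3, 2)), Mul(-2, a)) (Function('N')(a) = Add(Pow(a, Rational(3, 2)), Mul(-1, Mul(2, a))) = Add(Pow(a, Rational(3, 2)), Mul(-2, a)))
Add(Mul(Add(-104124, Add(29098, Mul(-1, 96362))), Pow(Add(Function('N')(398), Function('p')(456, -64)), -1)), Mul(-1, -238500)) = Add(Mul(Add(-104124, Add(29098, Mul(-1, 96362))), Pow(Add(Add(Pow(398, Rational(3, 2)), Mul(-2, 398)), -64), -1)), Mul(-1, -238500)) = Add(Mul(Add(-104124, Add(29098, -96362)), Pow(Add(Add(Mul(398, Pow(398, Rational(1, 2))), -796), -64), -1)), 238500) = Add(Mul(Add(-104124, -67264), Pow(Add(Add(-796, Mul(398, Pow(398, Rational(1, 2)))), -64), -1)), 238500) = Add(Mul(-171388, Pow(Add(-860, Mul(398, Pow(398, Rational(1, 2)))), -1)), 238500) = Add(238500, Mul(-171388, Pow(Add(-860, Mul(398, Pow(398, Rational(1, 2)))), -1)))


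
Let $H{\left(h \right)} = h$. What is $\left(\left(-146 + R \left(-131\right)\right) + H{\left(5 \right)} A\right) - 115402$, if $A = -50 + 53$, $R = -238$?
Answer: $-84355$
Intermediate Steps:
$A = 3$
$\left(\left(-146 + R \left(-131\right)\right) + H{\left(5 \right)} A\right) - 115402 = \left(\left(-146 - -31178\right) + 5 \cdot 3\right) - 115402 = \left(\left(-146 + 31178\right) + 15\right) - 115402 = \left(31032 + 15\right) - 115402 = 31047 - 115402 = -84355$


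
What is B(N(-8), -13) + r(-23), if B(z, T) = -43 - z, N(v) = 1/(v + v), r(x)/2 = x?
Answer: -1423/16 ≈ -88.938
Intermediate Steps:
r(x) = 2*x
N(v) = 1/(2*v)
B(N(-8), -13) + r(-23) = (-43 - 1/(2*(-8))) + 2*(-23) = (-43 - (-1)/(2*8)) - 46 = (-43 - 1*(-1/16)) - 46 = (-43 + 1/16) - 46 = -687/16 - 46 = -1423/16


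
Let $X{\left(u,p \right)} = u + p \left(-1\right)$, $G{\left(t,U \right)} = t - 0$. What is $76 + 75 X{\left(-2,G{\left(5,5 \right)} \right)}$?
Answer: $-449$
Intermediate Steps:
$G{\left(t,U \right)} = t$ ($G{\left(t,U \right)} = t + 0 = t$)
$X{\left(u,p \right)} = u - p$
$76 + 75 X{\left(-2,G{\left(5,5 \right)} \right)} = 76 + 75 \left(-2 - 5\right) = 76 + 75 \left(-7\right) = 76 - 525 = -449$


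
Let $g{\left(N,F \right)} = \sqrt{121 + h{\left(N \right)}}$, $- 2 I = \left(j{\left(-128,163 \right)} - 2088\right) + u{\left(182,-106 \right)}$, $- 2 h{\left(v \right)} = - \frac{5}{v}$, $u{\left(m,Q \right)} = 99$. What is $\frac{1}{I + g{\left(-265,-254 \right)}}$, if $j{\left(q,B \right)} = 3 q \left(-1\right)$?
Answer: $\frac{11342}{9100245} - \frac{2 \sqrt{6042}}{9100245} \approx 0.0012293$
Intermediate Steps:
$j{\left(q,B \right)} = - 3 q$
$h{\left(v \right)} = \frac{5}{2 v}$ ($h{\left(v \right)} = - \frac{\left(-5\right) \frac{1}{v}}{2} = \frac{5}{2 v}$)
$I = \frac{1605}{2}$ ($I = - \frac{\left(\left(-3\right) \left(-128\right) - 2088\right) + 99}{2} = - \frac{\left(384 - 2088\right) + 99}{2} = - \frac{-1704 + 99}{2} = \left(- \frac{1}{2}\right) \left(-1605\right) = \frac{1605}{2} \approx 802.5$)
$g{\left(N,F \right)} = \sqrt{121 + \frac{5}{2 N}}$
$\frac{1}{I + g{\left(-265,-254 \right)}} = \frac{1}{\frac{1605}{2} + \frac{\sqrt{484 + \frac{10}{-265}}}{2}} = \frac{1}{\frac{1605}{2} + \frac{\sqrt{484 + 10 \left(- \frac{1}{265}\right)}}{2}} = \frac{1}{\frac{1605}{2} + \frac{\sqrt{484 - \frac{2}{53}}}{2}} = \frac{1}{\frac{1605}{2} + \frac{\sqrt{\frac{25650}{53}}}{2}} = \frac{1}{\frac{1605}{2} + \frac{\frac{15}{53} \sqrt{6042}}{2}} = \frac{1}{\frac{1605}{2} + \frac{15 \sqrt{6042}}{106}}$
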